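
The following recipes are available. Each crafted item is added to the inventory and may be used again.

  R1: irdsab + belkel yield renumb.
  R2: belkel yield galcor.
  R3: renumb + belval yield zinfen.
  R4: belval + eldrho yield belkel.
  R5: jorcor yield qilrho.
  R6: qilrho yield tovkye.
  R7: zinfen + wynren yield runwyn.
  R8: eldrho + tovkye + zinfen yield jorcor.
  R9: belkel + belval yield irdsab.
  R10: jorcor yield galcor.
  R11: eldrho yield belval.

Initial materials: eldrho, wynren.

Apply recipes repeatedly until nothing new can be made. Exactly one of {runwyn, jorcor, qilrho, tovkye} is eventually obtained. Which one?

Using R11, eldrho makes belval.
Using R4, belval and eldrho make belkel.
belkel + belval → irdsab (R9).
irdsab + belkel → renumb (R1).
Using R3, renumb and belval make zinfen.
zinfen + wynren → runwyn (R7).
tovkye would need qilrho (R6), but qilrho is never obtained. qilrho would need jorcor (R5), but jorcor is never obtained. jorcor would need eldrho, tovkye, and zinfen (R8), but tovkye is never obtained.

runwyn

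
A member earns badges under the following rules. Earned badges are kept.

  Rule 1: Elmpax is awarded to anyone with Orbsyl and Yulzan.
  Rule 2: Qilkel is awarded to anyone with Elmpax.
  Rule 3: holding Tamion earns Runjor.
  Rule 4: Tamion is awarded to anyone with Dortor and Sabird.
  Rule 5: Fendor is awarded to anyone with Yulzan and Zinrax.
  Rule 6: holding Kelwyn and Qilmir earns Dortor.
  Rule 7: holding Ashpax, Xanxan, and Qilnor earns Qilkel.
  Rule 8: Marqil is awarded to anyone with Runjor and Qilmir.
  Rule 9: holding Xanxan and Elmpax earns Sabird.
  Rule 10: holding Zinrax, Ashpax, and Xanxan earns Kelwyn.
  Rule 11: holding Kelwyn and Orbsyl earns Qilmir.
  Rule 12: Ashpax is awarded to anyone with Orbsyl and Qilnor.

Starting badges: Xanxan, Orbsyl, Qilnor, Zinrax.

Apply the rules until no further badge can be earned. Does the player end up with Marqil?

No

Marqil would need Runjor and Qilmir (Rule 8), but Runjor is never earned.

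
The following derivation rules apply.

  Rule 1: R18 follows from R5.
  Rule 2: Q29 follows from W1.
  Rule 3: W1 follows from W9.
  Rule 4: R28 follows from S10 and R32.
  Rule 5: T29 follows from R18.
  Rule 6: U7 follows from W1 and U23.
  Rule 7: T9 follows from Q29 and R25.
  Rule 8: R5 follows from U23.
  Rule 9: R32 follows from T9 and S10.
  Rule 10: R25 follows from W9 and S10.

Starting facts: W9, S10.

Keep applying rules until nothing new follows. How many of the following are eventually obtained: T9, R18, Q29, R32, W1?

From W9 and S10, Rule 10 gives R25.
W9 holds, so W1 follows (Rule 3).
From W1, Rule 2 gives Q29.
From Q29 and R25, Rule 7 gives T9.
From T9 and S10, Rule 9 gives R32.
T9: reached.
R18 would need R5 (Rule 1), but R5 is never established.
Q29: reached.
R32: reached.
W1: reached.
Reached: T9, Q29, R32, and W1 — 4 of the 5.

4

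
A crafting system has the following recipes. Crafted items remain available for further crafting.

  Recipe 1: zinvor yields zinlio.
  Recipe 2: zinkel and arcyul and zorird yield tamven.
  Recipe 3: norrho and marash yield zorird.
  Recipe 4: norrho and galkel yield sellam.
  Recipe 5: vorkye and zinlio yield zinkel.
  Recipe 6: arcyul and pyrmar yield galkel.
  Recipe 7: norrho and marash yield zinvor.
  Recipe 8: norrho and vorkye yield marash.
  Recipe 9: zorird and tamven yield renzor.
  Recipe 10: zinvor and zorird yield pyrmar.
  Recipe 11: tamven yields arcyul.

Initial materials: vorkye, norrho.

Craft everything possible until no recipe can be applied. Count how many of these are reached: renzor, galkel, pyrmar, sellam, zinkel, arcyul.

norrho and vorkye → marash (Recipe 8).
Using Recipe 7, norrho and marash make zinvor.
norrho and marash → zorird (Recipe 3).
zinvor and zorird → pyrmar (Recipe 10).
Using Recipe 1, zinvor makes zinlio.
Using Recipe 5, vorkye and zinlio make zinkel.
renzor would need zorird and tamven (Recipe 9), but tamven is never obtained.
galkel would need arcyul and pyrmar (Recipe 6), but arcyul is never obtained.
pyrmar: reached.
sellam would need norrho and galkel (Recipe 4), but galkel is never obtained.
zinkel: reached.
arcyul would need tamven (Recipe 11), but tamven is never obtained.
Reached: pyrmar and zinkel — 2 of the 6.

2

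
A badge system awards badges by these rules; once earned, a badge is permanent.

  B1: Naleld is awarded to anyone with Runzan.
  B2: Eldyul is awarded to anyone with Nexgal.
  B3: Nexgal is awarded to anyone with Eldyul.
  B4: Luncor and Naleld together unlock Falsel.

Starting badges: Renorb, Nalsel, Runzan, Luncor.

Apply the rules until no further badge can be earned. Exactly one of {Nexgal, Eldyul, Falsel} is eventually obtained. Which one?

With Runzan, Naleld is earned (B1).
With Luncor and Naleld, Falsel is earned (B4).
Nexgal would need Eldyul (B3), but Eldyul is never earned. Eldyul would need Nexgal (B2), but Nexgal is never earned.

Falsel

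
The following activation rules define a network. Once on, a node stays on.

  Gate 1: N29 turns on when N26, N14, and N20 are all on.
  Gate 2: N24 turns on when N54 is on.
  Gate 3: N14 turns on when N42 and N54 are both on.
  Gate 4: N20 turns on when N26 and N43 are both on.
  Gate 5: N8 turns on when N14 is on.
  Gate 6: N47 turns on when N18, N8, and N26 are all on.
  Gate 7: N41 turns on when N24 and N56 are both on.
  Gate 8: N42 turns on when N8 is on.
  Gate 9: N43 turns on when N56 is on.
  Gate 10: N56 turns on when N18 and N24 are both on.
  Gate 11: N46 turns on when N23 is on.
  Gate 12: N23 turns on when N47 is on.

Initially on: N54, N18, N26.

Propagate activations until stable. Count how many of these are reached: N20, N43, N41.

Gate 2: N54 on → N24 on.
Gate 10: N18 and N24 on → N56 on.
Gate 9: N56 on → N43 on.
N24 and N56 are on, so N41 turns on (Gate 7).
Gate 4: N26 and N43 on → N20 on.
N20: reached.
N43: reached.
N41: reached.
All 3 are reached.

3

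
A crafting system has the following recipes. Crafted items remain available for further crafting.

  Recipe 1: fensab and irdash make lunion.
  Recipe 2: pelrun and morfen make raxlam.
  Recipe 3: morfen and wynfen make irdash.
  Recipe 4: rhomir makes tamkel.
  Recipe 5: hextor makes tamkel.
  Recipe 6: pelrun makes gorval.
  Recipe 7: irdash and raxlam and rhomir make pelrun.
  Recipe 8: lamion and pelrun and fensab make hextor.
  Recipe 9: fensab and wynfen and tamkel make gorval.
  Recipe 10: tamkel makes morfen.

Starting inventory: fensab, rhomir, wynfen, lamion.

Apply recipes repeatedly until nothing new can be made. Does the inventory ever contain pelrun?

No

pelrun would need irdash, raxlam, and rhomir (Recipe 7), but raxlam is never obtained.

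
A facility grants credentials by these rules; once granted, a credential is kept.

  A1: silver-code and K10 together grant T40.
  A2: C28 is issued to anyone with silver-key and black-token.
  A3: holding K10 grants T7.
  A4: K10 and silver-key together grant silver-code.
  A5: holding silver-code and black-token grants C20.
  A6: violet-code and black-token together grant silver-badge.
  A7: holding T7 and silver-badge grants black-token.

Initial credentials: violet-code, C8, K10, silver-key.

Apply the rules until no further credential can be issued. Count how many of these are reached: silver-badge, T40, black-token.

1

Holding K10 and silver-key grants silver-code (A4).
Holding silver-code and K10 grants T40 (A1).
silver-badge would need violet-code and black-token (A6), but black-token is never granted.
T40: reached.
black-token would need T7 and silver-badge (A7), but silver-badge is never granted.
Reached: T40 — 1 of the 3.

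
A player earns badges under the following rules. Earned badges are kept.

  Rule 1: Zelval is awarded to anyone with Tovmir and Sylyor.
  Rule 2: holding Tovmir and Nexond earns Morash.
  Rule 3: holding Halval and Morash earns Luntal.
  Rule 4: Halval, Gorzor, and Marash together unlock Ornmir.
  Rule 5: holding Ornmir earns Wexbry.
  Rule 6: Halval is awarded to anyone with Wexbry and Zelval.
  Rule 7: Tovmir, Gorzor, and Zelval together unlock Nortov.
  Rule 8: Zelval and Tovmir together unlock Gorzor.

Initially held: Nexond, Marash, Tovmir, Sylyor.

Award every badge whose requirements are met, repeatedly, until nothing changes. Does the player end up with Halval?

Halval would need Wexbry and Zelval (Rule 6), but Wexbry is never earned.

No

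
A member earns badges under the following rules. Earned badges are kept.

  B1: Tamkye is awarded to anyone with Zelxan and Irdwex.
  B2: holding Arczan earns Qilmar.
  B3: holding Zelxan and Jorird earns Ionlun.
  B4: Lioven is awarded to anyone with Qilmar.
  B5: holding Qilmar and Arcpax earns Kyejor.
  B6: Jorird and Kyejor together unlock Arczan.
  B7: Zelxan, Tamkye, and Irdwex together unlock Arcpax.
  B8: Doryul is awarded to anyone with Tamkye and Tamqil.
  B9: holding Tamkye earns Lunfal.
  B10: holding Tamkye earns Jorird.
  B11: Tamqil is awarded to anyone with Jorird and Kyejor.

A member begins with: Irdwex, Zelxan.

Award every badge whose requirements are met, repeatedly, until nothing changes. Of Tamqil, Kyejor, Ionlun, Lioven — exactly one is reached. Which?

With Zelxan and Irdwex, Tamkye is earned (B1).
With Tamkye, Jorird is earned (B10).
With Zelxan and Jorird, Ionlun is earned (B3).
Kyejor would need Qilmar and Arcpax (B5), but Qilmar is never earned. Lioven would need Qilmar (B4), but Qilmar is never earned. Tamqil would need Jorird and Kyejor (B11), but Kyejor is never earned.

Ionlun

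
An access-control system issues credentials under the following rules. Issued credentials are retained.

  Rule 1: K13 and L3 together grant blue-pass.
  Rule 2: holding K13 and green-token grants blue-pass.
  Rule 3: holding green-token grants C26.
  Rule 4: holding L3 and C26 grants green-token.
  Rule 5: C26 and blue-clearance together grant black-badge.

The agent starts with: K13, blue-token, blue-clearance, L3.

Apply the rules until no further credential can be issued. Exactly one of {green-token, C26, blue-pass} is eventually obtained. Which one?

blue-pass

Holding K13 and L3 grants blue-pass (Rule 1).
green-token would need L3 and C26 (Rule 4), but C26 is never granted. C26 would need green-token (Rule 3), but green-token is never granted.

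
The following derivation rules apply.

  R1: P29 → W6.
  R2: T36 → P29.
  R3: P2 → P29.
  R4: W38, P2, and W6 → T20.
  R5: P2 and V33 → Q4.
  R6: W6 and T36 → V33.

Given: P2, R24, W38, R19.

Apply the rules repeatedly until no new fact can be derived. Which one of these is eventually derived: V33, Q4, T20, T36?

T20

From P2, R3 gives P29.
P29 holds, so W6 follows (R1).
W38, P2, and W6 hold, so T20 follows (R4).
No rule produces T36, and it is not given. Q4 would need P2 and V33 (R5), but V33 is never established. V33 would need W6 and T36 (R6), but T36 is never established.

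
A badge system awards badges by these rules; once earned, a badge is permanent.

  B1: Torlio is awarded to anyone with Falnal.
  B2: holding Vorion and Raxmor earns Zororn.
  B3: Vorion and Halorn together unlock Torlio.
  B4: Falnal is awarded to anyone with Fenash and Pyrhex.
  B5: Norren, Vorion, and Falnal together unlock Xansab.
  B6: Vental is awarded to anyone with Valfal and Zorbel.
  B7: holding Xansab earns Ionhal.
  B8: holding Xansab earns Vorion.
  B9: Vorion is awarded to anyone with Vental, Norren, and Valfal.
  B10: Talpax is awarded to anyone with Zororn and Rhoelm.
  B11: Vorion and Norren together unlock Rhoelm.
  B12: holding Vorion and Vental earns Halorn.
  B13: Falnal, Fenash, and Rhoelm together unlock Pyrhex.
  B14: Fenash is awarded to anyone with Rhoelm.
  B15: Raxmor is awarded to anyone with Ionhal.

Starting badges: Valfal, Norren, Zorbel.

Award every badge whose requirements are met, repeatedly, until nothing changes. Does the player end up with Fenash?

With Valfal and Zorbel, Vental is earned (B6).
With Vental, Norren, and Valfal, Vorion is earned (B9).
With Vorion and Norren, Rhoelm is earned (B11).
With Rhoelm, Fenash is earned (B14).

Yes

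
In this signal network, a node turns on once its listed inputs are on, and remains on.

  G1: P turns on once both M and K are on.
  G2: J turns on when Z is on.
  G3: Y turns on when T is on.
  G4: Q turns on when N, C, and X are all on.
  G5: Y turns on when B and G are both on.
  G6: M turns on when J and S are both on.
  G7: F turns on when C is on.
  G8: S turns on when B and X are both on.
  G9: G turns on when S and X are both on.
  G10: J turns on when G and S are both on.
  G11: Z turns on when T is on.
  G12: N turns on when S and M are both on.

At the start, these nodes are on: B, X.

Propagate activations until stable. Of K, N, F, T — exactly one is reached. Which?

G8: B and X on → S on.
S and X are on, so G turns on (G9).
G10: G and S on → J on.
G6: J and S on → M on.
G12: S and M on → N on.
F would need C (G7), but C never turns on. No rule produces T, and it is not given. No rule produces K, and it is not given.

N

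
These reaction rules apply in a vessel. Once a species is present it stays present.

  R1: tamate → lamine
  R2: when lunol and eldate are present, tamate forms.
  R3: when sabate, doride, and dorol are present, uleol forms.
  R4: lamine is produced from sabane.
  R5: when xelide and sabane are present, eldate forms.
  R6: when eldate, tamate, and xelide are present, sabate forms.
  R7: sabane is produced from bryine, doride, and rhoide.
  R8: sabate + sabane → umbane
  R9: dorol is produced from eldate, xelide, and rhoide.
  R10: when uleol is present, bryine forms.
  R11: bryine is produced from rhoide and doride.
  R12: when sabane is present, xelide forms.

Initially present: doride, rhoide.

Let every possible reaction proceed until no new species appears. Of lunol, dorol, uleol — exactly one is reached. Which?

dorol

rhoide and doride present → bryine forms (R11).
bryine, doride, and rhoide present → sabane forms (R7).
sabane present → xelide forms (R12).
xelide and sabane present → eldate forms (R5).
eldate, xelide, and rhoide present → dorol forms (R9).
uleol would need sabate, doride, and dorol (R3), but sabate never forms. No rule produces lunol, and it is not given.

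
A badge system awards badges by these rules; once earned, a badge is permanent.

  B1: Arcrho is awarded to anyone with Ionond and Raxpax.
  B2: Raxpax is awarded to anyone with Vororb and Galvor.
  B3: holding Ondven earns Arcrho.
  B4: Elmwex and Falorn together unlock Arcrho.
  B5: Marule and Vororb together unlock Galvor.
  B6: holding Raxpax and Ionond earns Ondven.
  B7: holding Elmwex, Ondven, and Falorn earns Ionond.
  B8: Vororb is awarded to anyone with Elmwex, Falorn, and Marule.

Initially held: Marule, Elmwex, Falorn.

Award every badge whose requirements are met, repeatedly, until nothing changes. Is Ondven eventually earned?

Ondven would need Raxpax and Ionond (B6), but Ionond is never earned.

No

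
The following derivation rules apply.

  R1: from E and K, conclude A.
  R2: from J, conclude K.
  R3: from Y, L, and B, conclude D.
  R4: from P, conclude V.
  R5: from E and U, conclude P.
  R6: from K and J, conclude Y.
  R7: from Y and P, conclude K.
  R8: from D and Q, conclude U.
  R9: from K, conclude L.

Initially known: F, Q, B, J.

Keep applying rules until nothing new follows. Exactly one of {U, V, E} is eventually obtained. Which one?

U

From J, R2 gives K.
From K and J, R6 gives Y.
From K, R9 gives L.
Y, L, and B hold, so D follows (R3).
From D and Q, R8 gives U.
V would need P (R4), but P is never established. No rule produces E, and it is not given.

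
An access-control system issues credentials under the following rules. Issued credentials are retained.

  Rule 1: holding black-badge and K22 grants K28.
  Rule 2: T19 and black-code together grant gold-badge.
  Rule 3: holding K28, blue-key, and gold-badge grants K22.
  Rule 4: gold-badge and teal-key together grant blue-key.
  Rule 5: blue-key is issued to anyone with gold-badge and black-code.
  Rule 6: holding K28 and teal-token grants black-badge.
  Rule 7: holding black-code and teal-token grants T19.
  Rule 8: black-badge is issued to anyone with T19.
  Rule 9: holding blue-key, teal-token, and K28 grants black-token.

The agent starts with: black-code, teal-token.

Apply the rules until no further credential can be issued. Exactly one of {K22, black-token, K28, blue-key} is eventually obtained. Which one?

Holding black-code and teal-token grants T19 (Rule 7).
Holding T19 and black-code grants gold-badge (Rule 2).
Holding gold-badge and black-code grants blue-key (Rule 5).
black-token would need blue-key, teal-token, and K28 (Rule 9), but K28 is never granted. K28 would need black-badge and K22 (Rule 1), but K22 is never granted. K22 would need K28, blue-key, and gold-badge (Rule 3), but K28 is never granted.

blue-key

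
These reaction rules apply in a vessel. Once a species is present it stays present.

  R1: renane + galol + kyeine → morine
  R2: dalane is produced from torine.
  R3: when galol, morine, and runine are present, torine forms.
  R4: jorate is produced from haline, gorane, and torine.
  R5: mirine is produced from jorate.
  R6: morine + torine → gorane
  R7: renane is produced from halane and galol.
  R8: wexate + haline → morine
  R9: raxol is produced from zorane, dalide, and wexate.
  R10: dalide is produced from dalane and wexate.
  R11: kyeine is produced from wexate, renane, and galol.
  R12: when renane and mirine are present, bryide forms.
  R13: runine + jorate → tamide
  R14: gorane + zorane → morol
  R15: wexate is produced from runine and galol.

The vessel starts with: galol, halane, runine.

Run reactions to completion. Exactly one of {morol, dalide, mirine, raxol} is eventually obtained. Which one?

dalide

runine and galol present → wexate forms (R15).
halane and galol present → renane forms (R7).
wexate, renane, and galol present → kyeine forms (R11).
renane, galol, and kyeine present → morine forms (R1).
galol, morine, and runine present → torine forms (R3).
torine present → dalane forms (R2).
dalane and wexate present → dalide forms (R10).
mirine would need jorate (R5), but jorate never forms. raxol would need zorane, dalide, and wexate (R9), but zorane never forms. morol would need gorane and zorane (R14), but zorane never forms.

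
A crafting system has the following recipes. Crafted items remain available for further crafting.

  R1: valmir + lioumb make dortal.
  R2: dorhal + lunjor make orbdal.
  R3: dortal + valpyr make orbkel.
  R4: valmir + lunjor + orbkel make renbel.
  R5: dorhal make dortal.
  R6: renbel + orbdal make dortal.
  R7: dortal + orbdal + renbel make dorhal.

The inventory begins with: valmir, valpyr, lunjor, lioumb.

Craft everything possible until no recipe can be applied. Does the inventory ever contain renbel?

Yes

valmir + lioumb → dortal (R1).
dortal + valpyr → orbkel (R3).
valmir + lunjor + orbkel → renbel (R4).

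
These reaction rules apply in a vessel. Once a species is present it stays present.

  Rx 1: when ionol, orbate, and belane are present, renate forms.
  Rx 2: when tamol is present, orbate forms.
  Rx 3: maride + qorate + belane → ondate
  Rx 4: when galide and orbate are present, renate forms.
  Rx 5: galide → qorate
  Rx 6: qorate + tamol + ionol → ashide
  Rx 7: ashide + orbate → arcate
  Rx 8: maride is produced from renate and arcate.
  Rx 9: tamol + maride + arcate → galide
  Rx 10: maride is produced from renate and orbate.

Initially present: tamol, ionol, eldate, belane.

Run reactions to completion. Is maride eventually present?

Yes

tamol present → orbate forms (Rx 2).
ionol, orbate, and belane present → renate forms (Rx 1).
renate and orbate present → maride forms (Rx 10).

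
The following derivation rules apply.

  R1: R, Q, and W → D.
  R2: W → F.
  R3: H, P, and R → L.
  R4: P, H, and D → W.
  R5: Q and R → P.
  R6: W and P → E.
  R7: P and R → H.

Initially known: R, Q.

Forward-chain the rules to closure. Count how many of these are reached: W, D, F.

W would need P, H, and D (R4), but D is never established.
D would need R, Q, and W (R1), but W is never established.
F would need W (R2), but W is never established.
None of the 3 are reached.

0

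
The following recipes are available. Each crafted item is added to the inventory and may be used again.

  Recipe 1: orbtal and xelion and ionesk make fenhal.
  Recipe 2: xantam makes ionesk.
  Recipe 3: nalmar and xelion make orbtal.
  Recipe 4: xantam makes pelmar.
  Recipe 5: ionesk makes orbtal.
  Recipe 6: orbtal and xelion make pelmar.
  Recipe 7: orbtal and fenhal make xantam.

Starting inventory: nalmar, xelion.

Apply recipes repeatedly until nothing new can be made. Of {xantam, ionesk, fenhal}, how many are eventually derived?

xantam would need orbtal and fenhal (Recipe 7), but fenhal is never obtained.
ionesk would need xantam (Recipe 2), but xantam is never obtained.
fenhal would need orbtal, xelion, and ionesk (Recipe 1), but ionesk is never obtained.
None of the 3 are reached.

0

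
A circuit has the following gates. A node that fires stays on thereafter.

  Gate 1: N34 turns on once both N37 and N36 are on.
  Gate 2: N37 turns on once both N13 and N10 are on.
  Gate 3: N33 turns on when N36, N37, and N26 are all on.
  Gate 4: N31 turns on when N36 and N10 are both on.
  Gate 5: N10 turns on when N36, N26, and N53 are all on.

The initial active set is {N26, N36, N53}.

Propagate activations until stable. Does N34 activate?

No

N34 would need N37 and N36 (Gate 1), but N37 never turns on.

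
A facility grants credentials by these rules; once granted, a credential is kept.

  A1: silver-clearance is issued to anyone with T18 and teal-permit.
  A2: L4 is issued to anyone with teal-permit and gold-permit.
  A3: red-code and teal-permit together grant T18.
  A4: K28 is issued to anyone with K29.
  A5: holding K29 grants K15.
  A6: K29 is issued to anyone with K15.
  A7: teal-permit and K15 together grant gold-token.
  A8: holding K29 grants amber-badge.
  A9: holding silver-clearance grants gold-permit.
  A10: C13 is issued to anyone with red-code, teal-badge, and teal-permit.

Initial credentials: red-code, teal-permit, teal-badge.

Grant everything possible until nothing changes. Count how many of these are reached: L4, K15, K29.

Holding red-code and teal-permit grants T18 (A3).
Holding T18 and teal-permit grants silver-clearance (A1).
Holding silver-clearance grants gold-permit (A9).
Holding teal-permit and gold-permit grants L4 (A2).
L4: reached.
K15 would need K29 (A5), but K29 is never granted.
K29 would need K15 (A6), but K15 is never granted.
Reached: L4 — 1 of the 3.

1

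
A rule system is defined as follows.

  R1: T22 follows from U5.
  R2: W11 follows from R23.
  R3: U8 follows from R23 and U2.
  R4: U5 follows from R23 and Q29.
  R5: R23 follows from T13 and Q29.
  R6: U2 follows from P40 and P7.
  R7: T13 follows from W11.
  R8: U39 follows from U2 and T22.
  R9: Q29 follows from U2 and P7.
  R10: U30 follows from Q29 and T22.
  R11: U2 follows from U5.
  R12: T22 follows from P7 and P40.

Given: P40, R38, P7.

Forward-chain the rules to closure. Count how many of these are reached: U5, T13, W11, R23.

U5 would need R23 and Q29 (R4), but R23 is never established.
T13 would need W11 (R7), but W11 is never established.
W11 would need R23 (R2), but R23 is never established.
R23 would need T13 and Q29 (R5), but T13 is never established.
None of the 4 are reached.

0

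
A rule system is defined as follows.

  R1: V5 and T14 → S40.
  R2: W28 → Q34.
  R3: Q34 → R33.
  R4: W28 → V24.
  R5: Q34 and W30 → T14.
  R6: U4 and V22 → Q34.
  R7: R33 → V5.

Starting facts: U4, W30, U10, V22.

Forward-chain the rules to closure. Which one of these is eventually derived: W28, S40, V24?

S40

From U4 and V22, R6 gives Q34.
From Q34 and W30, R5 gives T14.
From Q34, R3 gives R33.
From R33, R7 gives V5.
From V5 and T14, R1 gives S40.
No rule produces W28, and it is not given. V24 would need W28 (R4), but W28 is never established.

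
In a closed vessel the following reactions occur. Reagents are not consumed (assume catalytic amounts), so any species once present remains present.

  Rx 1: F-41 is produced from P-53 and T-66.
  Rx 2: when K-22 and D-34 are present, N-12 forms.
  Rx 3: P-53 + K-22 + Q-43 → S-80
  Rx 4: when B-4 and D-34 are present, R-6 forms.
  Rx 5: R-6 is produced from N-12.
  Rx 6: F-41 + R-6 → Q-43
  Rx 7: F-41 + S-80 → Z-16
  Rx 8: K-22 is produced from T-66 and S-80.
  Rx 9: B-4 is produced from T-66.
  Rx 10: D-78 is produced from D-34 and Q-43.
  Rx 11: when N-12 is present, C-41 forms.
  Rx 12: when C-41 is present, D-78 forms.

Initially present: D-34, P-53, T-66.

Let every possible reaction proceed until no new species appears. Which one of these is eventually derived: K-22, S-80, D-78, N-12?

D-78

P-53 and T-66 present → F-41 forms (Rx 1).
T-66 present → B-4 forms (Rx 9).
B-4 and D-34 present → R-6 forms (Rx 4).
F-41 and R-6 present → Q-43 forms (Rx 6).
D-34 and Q-43 present → D-78 forms (Rx 10).
K-22 would need T-66 and S-80 (Rx 8), but S-80 never forms. N-12 would need K-22 and D-34 (Rx 2), but K-22 never forms. S-80 would need P-53, K-22, and Q-43 (Rx 3), but K-22 never forms.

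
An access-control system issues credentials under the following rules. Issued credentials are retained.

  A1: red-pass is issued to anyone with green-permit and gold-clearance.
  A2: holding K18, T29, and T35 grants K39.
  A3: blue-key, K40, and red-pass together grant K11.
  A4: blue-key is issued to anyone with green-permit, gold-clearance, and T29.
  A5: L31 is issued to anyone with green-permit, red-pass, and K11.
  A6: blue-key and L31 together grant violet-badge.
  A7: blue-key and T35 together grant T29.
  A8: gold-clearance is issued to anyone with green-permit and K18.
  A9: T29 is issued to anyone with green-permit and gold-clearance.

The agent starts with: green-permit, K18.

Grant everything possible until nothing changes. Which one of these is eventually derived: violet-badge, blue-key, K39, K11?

blue-key

Holding green-permit and K18 grants gold-clearance (A8).
Holding green-permit and gold-clearance grants T29 (A9).
Holding green-permit, gold-clearance, and T29 grants blue-key (A4).
violet-badge would need blue-key and L31 (A6), but L31 is never granted. K39 would need K18, T29, and T35 (A2), but T35 is never granted. K11 would need blue-key, K40, and red-pass (A3), but K40 is never granted.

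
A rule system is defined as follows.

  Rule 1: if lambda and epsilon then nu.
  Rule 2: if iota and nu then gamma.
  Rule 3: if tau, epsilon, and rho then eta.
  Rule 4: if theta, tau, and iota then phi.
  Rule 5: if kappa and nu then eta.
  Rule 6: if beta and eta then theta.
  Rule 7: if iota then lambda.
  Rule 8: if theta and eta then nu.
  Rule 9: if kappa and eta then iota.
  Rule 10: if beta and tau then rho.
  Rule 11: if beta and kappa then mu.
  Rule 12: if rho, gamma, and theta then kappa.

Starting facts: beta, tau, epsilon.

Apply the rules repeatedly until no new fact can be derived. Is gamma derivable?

No

gamma would need iota and nu (Rule 2), but iota is never established.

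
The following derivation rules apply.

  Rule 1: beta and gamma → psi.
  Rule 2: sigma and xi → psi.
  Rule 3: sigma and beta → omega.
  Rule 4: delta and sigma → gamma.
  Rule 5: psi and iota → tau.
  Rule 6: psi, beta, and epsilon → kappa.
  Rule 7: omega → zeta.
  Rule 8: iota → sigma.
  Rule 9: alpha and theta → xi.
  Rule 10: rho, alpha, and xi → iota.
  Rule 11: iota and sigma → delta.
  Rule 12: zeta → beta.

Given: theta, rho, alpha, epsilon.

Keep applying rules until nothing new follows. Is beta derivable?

No

beta would need zeta (Rule 12), but zeta is never established.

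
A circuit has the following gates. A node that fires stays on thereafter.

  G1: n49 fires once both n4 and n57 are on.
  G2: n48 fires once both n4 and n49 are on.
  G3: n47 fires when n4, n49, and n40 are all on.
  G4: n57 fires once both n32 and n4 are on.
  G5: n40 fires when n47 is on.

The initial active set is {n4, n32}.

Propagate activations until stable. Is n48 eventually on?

Yes

G4: n32 and n4 on → n57 on.
n4 and n57 are on, so n49 fires (G1).
G2: n4 and n49 on → n48 on.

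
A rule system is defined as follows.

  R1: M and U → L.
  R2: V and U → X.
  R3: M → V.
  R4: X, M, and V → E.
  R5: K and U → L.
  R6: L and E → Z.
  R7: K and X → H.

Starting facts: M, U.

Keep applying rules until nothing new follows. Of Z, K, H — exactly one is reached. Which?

M and U hold, so L follows (R1).
M holds, so V follows (R3).
V and U hold, so X follows (R2).
X, M, and V hold, so E follows (R4).
L and E hold, so Z follows (R6).
No rule produces K, and it is not given. H would need K and X (R7), but K is never established.

Z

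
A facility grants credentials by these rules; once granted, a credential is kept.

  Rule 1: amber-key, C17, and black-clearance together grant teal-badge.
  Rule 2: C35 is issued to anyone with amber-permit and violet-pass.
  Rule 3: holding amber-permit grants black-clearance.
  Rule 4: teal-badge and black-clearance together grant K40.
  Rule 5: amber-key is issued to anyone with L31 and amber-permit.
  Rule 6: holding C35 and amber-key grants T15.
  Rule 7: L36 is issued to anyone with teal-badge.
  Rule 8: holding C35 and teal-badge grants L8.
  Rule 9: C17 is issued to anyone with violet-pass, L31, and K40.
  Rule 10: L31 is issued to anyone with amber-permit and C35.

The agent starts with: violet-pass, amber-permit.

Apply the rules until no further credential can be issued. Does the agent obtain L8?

L8 would need C35 and teal-badge (Rule 8), but teal-badge is never granted.

No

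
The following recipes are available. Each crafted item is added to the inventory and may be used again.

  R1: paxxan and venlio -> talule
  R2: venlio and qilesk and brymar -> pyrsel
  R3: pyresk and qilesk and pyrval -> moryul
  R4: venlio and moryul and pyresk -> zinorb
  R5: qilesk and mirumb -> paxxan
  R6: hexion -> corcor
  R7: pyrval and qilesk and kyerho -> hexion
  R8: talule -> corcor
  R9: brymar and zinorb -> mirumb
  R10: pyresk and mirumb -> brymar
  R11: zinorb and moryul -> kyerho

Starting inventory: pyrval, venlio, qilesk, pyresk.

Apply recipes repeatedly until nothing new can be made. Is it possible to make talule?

No

talule would need paxxan and venlio (R1), but paxxan is never obtained.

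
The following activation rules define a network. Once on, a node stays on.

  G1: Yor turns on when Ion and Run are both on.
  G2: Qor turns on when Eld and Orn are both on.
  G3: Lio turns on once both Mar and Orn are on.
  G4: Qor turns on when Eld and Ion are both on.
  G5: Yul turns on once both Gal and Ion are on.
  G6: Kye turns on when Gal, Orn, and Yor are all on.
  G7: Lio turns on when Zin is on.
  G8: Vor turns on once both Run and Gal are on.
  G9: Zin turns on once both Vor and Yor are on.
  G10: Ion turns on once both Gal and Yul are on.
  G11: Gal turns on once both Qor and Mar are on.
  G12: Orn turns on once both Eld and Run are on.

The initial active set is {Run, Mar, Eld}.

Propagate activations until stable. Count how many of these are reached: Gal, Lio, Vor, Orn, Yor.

G12: Eld and Run on → Orn on.
Eld and Orn are on, so Qor turns on (G2).
G3: Mar and Orn on → Lio on.
G11: Qor and Mar on → Gal on.
Run and Gal are on, so Vor turns on (G8).
Gal: reached.
Lio: reached.
Vor: reached.
Orn: reached.
Yor would need Ion and Run (G1), but Ion never turns on.
Reached: Gal, Lio, Vor, and Orn — 4 of the 5.

4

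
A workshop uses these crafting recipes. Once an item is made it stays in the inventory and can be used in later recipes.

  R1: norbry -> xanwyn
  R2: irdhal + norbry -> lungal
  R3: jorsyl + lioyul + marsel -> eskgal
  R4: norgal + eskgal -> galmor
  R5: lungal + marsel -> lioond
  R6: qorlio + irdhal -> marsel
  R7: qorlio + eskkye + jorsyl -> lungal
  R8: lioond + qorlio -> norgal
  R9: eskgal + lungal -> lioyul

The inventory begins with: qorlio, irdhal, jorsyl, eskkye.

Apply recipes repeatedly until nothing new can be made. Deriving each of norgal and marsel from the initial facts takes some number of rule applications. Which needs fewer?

marsel

marsel: qorlio + irdhal -> marsel (R6). [1 rule application]
norgal: Using R6, qorlio and irdhal make marsel. qorlio + eskkye + jorsyl -> lungal (R7). lungal + marsel -> lioond (R5). Using R8, lioond and qorlio make norgal. [4 rule applications]
marsel needs fewer.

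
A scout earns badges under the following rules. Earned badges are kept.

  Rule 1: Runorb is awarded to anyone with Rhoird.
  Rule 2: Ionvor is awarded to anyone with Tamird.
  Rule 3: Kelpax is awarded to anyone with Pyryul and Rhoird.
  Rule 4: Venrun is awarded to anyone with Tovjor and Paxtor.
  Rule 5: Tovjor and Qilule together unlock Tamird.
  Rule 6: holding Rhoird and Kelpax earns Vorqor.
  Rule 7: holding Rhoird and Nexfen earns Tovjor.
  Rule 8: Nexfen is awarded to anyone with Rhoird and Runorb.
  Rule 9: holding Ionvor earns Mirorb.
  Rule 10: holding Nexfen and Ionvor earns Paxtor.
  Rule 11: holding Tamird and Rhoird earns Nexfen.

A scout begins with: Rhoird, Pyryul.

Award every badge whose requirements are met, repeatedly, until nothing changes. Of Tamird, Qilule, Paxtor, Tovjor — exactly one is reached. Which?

With Rhoird, Runorb is earned (Rule 1).
With Rhoird and Runorb, Nexfen is earned (Rule 8).
With Rhoird and Nexfen, Tovjor is earned (Rule 7).
Paxtor would need Nexfen and Ionvor (Rule 10), but Ionvor is never earned. No rule produces Qilule, and it is not given. Tamird would need Tovjor and Qilule (Rule 5), but Qilule is never earned.

Tovjor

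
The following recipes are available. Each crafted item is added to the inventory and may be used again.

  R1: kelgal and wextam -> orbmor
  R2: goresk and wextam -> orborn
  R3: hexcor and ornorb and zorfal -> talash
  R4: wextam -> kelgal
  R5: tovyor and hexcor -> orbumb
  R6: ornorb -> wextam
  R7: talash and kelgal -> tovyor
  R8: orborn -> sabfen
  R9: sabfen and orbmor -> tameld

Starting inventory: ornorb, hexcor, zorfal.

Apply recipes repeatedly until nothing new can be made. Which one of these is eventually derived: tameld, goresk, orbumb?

Using R6, ornorb makes wextam.
Using R3, hexcor, ornorb, and zorfal make talash.
Using R4, wextam makes kelgal.
talash and kelgal -> tovyor (R7).
Using R5, tovyor and hexcor make orbumb.
tameld would need sabfen and orbmor (R9), but sabfen is never obtained. No rule produces goresk, and it is not given.

orbumb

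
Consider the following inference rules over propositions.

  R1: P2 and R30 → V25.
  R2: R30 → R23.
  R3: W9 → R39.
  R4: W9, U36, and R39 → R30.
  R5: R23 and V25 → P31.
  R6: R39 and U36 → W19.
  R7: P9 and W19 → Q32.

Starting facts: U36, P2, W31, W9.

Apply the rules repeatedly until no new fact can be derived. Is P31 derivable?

Yes

From W9, R3 gives R39.
W9, U36, and R39 hold, so R30 follows (R4).
P2 and R30 hold, so V25 follows (R1).
R30 holds, so R23 follows (R2).
From R23 and V25, R5 gives P31.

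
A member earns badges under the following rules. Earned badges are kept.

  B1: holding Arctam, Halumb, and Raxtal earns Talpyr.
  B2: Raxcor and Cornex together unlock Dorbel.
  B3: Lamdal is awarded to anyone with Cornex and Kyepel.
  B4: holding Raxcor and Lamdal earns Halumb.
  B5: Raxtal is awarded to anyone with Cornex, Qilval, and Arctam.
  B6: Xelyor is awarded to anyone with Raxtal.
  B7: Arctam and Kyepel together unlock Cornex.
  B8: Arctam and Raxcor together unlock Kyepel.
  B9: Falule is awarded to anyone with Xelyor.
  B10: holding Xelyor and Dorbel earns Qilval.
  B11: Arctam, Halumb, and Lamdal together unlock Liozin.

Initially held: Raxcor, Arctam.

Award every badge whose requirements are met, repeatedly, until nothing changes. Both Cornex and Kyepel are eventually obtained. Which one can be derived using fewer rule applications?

Kyepel

Kyepel: With Arctam and Raxcor, Kyepel is earned (B8). [1 rule application]
Cornex: With Arctam and Raxcor, Kyepel is earned (B8). With Arctam and Kyepel, Cornex is earned (B7). [2 rule applications]
Kyepel needs fewer.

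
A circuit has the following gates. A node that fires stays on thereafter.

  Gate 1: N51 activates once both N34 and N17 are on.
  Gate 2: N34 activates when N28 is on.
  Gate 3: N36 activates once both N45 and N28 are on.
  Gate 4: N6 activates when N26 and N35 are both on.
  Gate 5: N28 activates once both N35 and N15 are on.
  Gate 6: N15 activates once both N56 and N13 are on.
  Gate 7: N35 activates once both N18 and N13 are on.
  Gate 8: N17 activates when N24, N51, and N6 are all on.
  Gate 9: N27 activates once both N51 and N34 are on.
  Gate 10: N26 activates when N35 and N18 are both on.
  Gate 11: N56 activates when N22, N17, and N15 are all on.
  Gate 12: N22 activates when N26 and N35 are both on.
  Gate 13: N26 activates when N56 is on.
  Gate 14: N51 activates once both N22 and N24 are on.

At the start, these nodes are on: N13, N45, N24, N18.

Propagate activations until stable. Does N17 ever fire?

Yes

N18 and N13 are on, so N35 activates (Gate 7).
N35 and N18 are on, so N26 activates (Gate 10).
Gate 4: N26 and N35 on → N6 on.
N26 and N35 are on, so N22 activates (Gate 12).
N22 and N24 are on, so N51 activates (Gate 14).
N24, N51, and N6 are on, so N17 activates (Gate 8).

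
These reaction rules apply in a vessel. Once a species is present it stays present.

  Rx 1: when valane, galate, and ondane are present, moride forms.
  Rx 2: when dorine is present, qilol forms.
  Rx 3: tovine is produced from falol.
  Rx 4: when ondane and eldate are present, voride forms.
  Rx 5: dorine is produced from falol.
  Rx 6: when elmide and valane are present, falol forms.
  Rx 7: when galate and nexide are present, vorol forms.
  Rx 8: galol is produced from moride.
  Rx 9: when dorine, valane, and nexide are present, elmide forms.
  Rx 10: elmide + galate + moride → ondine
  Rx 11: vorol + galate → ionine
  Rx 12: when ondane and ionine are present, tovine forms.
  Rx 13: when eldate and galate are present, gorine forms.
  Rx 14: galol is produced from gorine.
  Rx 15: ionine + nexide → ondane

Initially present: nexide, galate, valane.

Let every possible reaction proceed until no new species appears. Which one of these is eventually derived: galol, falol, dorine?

galate and nexide present → vorol forms (Rx 7).
vorol and galate present → ionine forms (Rx 11).
ionine and nexide present → ondane forms (Rx 15).
valane, galate, and ondane present → moride forms (Rx 1).
moride present → galol forms (Rx 8).
dorine would need falol (Rx 5), but falol never forms. falol would need elmide and valane (Rx 6), but elmide never forms.

galol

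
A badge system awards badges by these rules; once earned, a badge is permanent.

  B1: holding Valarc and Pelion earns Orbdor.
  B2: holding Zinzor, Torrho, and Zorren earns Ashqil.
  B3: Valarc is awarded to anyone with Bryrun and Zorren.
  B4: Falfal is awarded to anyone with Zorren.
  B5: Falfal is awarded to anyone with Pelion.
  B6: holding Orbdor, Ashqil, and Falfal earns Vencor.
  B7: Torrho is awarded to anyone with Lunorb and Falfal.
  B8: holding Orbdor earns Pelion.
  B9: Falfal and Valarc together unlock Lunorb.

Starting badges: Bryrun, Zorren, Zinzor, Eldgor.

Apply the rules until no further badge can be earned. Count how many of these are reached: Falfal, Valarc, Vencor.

With Bryrun and Zorren, Valarc is earned (B3).
With Zorren, Falfal is earned (B4).
Falfal: reached.
Valarc: reached.
Vencor would need Orbdor, Ashqil, and Falfal (B6), but Orbdor is never earned.
Reached: Falfal and Valarc — 2 of the 3.

2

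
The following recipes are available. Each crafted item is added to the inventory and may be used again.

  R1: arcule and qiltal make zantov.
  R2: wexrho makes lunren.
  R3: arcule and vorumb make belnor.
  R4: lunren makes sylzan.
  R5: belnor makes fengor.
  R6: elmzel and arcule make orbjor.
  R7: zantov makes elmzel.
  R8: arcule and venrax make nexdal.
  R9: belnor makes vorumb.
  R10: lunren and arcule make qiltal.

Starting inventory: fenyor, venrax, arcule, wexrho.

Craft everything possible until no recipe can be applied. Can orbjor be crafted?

Yes

wexrho → lunren (R2).
lunren and arcule → qiltal (R10).
arcule and qiltal → zantov (R1).
zantov → elmzel (R7).
Using R6, elmzel and arcule make orbjor.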